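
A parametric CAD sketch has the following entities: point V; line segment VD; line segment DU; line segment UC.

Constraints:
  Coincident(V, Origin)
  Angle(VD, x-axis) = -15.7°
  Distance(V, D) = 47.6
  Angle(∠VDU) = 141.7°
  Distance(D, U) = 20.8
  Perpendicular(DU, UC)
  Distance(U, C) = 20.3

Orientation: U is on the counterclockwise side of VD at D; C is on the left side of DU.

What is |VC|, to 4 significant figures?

58.88

V is at the origin; VD runs at -15.7° with length 47.6, so D = 47.6·(cos -15.7°, sin -15.7°) = (45.82, -12.88). ∠VDU = 141.7°, so DU runs at -15.7° + (180° − 141.7°) = 22.60° from the x-axis; with |DU| = 20.8, U = D + 20.8·(cos 22.60°, sin 22.60°) = (65.03, -4.887). DU ⟂ UC; with |UC| = 20.3 on the left of DU, C = U + 20.3·(-0.3843, 0.9232) = (57.23, 13.85). Then |VC| = |C − V| = 58.88.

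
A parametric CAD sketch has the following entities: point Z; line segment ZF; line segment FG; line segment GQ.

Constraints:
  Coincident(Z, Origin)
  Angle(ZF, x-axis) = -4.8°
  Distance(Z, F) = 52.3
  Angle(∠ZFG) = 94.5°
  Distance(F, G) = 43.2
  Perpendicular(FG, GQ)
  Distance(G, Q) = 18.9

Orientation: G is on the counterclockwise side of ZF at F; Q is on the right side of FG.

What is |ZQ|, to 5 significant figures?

85.347

∠ZFG = 94.5°, so FG runs at -4.8° + (180° − 94.5°) = 80.700° from the x-axis; with |FG| = 43.2, G = F + 43.2·(cos 80.700°, sin 80.700°) = (59.098, 38.256). FG ⟂ GQ; with |GQ| = 18.9 on the right of FG, Q = G + 18.9·(0.98686, -0.16160) = (77.749, 35.202). Then |ZQ| = |Q − Z| = 85.347.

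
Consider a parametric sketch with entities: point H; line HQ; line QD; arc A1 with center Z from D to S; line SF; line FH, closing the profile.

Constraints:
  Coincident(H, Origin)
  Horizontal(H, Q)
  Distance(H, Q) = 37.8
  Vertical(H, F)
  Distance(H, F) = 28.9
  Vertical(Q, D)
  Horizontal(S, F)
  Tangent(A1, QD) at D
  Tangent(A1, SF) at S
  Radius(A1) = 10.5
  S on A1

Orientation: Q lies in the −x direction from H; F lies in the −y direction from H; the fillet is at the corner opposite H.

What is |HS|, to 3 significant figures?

39.8

H is at the origin; HQ is horizontal with |HQ| = 37.8 and Q on the −x side, so Q = (-37.8, 0.00). H and F share the same x with |HF| = 28.9 and F on the −y side, so F = (0.00, -28.9). The virtual corner opposite H is at (-37.8, -28.9). Tangency of A1 to QD means the radius ZD is perpendicular to QD and the tangent condition forces ZS to be normal to SF, with radius 10.5, so the center Z sits 10.5 in from both sides at Z = (-27.3, -18.4). That places the tangent points at D = (-37.8, -18.4) on QD and S = (-27.3, -28.9) on SF. Then |HS| = |S − H| = 39.8.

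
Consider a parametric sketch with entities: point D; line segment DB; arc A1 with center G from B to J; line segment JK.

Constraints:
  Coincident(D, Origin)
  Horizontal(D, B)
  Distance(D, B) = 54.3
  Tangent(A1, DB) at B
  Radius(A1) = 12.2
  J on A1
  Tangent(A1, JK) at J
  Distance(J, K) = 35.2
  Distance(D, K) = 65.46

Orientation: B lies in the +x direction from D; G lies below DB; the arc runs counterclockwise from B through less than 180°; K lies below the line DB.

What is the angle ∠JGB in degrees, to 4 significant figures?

93.69°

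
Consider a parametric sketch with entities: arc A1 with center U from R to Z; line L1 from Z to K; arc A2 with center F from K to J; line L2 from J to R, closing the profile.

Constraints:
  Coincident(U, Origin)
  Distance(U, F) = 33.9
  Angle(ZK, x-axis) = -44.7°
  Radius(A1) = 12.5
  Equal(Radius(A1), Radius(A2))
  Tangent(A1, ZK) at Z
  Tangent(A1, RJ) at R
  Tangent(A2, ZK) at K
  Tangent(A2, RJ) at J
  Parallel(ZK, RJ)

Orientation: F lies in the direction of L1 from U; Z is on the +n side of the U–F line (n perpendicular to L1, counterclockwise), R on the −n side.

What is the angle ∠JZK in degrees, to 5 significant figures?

36.407°

The slot axis is L1's direction at -44.7°, so u = (cos -44.7°, sin -44.7°) = (0.71080, -0.70339) and n = (−sin -44.7°, cos -44.7°) = (0.70339, 0.71080). U is at the origin and F lies 33.9 along u from U, so F = 33.9·u = (24.096, -23.845). Tangency of A1 to both parallel lines with radius 12.5 puts Z and R at U ± 12.5·n: Z = (8.7924, 8.8850), R = (-8.7924, -8.8850). Equal radii place K and J the same way about F: K = F + 12.5·n = (32.889, -14.960), J = F − 12.5·n = (15.304, -32.730). Then cos ∠JZK = ZJ·ZK / (|ZJ||ZK|), giving 36.407°.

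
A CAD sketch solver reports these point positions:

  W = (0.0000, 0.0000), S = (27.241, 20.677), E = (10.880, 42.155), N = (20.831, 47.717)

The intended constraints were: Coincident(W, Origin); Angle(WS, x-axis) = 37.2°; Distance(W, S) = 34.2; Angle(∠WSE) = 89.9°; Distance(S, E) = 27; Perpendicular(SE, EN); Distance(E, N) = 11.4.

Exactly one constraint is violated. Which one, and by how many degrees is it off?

Perpendicular(SE, EN) — off by 8.10°.

W = (0.00, 0.00) ✓; WS at 37.20° ✓; |WS| = 34.20 ✓; ∠WSE = 89.90° ✓; |SE| = 27.00 ✓; ∠(SE, EN) = 98.10° ✗; |EN| = 11.40 ✓.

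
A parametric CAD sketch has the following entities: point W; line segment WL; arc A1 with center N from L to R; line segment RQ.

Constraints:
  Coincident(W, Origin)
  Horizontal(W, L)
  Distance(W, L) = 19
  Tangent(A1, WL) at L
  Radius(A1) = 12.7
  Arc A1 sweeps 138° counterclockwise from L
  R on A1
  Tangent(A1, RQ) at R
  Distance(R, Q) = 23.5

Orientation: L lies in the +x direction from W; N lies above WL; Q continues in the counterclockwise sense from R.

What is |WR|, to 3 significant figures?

35.3

W is at the origin; WL is horizontal with |WL| = 19.0 and L on the +x side, so L = (19.0, 0.00). The tangent condition forces NL to be normal to WL, so N = L + (0, 12.7) = (19.0, 12.7). On A1, L sits at bearing -90° from N; a 138° counterclockwise sweep puts R at bearing 48°, so R = N + 12.7·(cos 48°, sin 48°) = (27.5, 22.1). Then |WR| = |R − W| = 35.3.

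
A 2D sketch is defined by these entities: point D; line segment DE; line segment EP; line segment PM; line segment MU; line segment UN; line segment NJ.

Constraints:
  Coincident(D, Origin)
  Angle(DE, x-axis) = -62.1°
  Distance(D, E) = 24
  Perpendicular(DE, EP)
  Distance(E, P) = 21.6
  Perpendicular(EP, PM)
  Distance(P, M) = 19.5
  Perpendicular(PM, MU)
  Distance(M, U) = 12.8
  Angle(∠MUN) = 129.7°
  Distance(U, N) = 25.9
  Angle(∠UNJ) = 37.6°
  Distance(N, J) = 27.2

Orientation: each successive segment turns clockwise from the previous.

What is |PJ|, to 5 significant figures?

6.2227

∠MUN = 129.7° gives UN at -22.400° from the x-axis; with |UN| = 25.9, N = (18.274, -17.964). ∠UNJ = 37.6° gives NJ at -164.80° from the x-axis; with |NJ| = 27.2, J = (-7.9742, -25.096). Then |PJ| = |J − P| = 6.2227.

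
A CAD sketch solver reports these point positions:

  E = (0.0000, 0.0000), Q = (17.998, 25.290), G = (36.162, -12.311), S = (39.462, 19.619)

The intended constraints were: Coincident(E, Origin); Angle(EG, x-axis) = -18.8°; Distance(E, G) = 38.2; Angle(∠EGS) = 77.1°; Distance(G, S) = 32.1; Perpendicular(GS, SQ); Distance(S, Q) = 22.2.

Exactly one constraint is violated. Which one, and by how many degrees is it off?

Perpendicular(GS, SQ) — off by 8.90°.

E = (0.00, 0.00) ✓; EG at -18.80° ✓; |EG| = 38.20 ✓; ∠EGS = 77.10° ✓; |GS| = 32.10 ✓; ∠(GS, SQ) = 81.10° ✗; |SQ| = 22.20 ✓.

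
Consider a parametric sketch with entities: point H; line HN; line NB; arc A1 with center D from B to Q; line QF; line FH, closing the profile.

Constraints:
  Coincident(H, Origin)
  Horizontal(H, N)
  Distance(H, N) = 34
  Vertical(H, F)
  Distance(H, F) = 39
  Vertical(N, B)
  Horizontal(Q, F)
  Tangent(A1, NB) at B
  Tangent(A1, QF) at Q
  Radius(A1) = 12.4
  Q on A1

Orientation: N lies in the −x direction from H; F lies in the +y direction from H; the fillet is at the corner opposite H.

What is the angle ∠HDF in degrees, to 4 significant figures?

80.78°

H is at the origin; HN is horizontal with |HN| = 34.0 and N on the −x side, so N = (-34.00, 0.000). HF is vertical with |HF| = 39.0 and F on the +y side, so F = (0.000, 39.00). The virtual corner opposite H is at (-34.00, 39.00). The tangent condition forces DB to be normal to NB and A1 meets QF tangentially, so DQ is at right angles to QF, with radius 12.4, so the center D sits 12.4 in from both sides at D = (-21.60, 26.60). Then cos ∠HDF = DH·DF / (|DH||DF|), giving 80.78°.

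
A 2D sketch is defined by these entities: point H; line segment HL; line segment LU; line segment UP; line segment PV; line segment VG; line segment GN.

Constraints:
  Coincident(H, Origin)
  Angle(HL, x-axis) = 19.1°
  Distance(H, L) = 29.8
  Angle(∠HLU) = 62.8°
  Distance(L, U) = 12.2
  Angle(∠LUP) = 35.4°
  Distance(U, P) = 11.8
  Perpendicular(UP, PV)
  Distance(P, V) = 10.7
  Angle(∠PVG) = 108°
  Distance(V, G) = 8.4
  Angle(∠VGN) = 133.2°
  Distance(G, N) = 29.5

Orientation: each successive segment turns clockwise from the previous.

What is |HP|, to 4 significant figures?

22.56

H is at the origin; HL runs at 19.1° with length 29.8, so L = (28.16, 9.751). ∠HLU = 62.8° gives LU at -98.10° from the x-axis; with |LU| = 12.2, U = (26.44, -2.327). ∠LUP = 35.4° gives UP at 117.3° from the x-axis; with |UP| = 11.8, P = (21.03, 8.158). Then |HP| = |P − H| = 22.56.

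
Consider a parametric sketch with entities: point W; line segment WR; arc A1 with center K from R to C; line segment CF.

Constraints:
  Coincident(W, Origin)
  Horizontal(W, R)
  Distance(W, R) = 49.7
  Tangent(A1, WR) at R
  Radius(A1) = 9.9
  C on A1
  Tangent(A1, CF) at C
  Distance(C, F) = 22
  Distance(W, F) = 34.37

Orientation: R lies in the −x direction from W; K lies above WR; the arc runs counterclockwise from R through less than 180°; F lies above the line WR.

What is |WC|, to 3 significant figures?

42.3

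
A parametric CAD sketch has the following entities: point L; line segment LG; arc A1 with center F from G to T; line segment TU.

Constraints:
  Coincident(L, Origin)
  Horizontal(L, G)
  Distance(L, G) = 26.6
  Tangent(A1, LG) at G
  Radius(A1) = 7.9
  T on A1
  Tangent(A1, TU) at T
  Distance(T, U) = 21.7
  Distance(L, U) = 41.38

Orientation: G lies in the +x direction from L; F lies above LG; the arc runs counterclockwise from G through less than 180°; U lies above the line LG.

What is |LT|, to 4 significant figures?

35.65

Checks: ∠(FG, GL) = 90.00° ✓; |FT| = 7.900 ✓; ∠(FT, TU) = 90.00° ✓; |TU| = 21.70 ✓; |LU| = 41.38 ✓.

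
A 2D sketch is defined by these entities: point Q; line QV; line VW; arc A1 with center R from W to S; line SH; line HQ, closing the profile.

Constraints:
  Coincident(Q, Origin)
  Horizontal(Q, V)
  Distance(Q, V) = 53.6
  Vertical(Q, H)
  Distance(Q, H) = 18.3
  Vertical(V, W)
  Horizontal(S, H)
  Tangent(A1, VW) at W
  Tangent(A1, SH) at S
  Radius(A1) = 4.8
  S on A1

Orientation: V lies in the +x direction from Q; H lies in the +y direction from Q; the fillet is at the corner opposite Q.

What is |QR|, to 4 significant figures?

50.63

Q is at the origin; Q and V share the same y with |QV| = 53.6 and V on the +x side, so V = (53.60, 0.000). QH is vertical with |QH| = 18.3 and H on the +y side, so H = (0.000, 18.30). The virtual corner opposite Q is at (53.60, 18.30). The tangent condition forces RW to be normal to VW and A1 meets SH tangentially, so RS is at right angles to SH, with radius 4.8, so the center R sits 4.8 in from both sides at R = (48.80, 13.50). Then |QR| = |R − Q| = 50.63.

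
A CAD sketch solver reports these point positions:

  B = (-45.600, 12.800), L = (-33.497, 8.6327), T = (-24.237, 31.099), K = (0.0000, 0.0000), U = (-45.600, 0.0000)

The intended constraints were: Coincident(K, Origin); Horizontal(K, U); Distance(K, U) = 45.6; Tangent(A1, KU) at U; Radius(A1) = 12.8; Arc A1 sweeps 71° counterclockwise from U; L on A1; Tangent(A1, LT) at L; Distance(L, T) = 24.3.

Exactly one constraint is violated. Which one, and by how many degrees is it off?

Tangent(A1, LT) at L — off by 3.40°.

K = (0.00, 0.00) ✓; K.y = 0.00, U.y = 0.00 ✓; |KU| = 45.60 ✓; ∠(BU, UK) = 90.00° ✓; |BU| = 12.80 ✓; bearing(B→L) − bearing(B→U) = 71.00° ✓; |BL| = 12.80 ✓; ∠(BL, LT) = 93.40° ✗; |LT| = 24.30 ✓.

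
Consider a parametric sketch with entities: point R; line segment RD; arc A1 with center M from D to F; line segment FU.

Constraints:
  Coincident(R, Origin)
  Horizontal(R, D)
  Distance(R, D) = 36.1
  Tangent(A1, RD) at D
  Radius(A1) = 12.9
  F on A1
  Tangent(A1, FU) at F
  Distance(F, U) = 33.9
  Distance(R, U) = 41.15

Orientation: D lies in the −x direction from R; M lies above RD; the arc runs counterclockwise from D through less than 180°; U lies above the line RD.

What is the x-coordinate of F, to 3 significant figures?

-24.1

R is at the origin; R and D share the same y with |RD| = 36.1 and D on the −x side, so D = (-36.1, 0.00). The tangent condition forces MD to be normal to RD, so M = D + (0, 12.9) = (-36.1, 12.9). Since MF ⟂ FU (tangency), |MU| = √(12.9² + 33.9²) = 36.3 regardless of where F sits on A1. So U lies on both circle(R, 41.15) and circle(M, 36.3); the above-RD intersection is U = (-11.5, 39.5). F is the foot of the tangent from U: F = (-24.1, 8.08).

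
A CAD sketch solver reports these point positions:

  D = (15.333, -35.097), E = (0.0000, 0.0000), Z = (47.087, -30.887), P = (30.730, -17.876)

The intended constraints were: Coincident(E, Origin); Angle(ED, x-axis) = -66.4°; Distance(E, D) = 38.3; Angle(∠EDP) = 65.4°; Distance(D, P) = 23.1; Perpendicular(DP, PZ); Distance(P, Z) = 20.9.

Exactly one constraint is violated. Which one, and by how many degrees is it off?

Perpendicular(DP, PZ) — off by 3.30°.

E = (0.00, 0.00) ✓; ED at -66.40° ✓; |ED| = 38.30 ✓; ∠EDP = 65.40° ✓; |DP| = 23.10 ✓; ∠(DP, PZ) = 86.70° ✗; |PZ| = 20.90 ✓.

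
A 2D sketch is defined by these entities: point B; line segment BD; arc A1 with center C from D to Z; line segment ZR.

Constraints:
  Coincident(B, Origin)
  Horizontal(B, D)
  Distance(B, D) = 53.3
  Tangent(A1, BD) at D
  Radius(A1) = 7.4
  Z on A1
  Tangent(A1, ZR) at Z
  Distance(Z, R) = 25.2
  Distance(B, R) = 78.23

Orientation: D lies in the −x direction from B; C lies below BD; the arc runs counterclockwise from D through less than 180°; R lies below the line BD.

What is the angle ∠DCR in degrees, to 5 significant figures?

124.18°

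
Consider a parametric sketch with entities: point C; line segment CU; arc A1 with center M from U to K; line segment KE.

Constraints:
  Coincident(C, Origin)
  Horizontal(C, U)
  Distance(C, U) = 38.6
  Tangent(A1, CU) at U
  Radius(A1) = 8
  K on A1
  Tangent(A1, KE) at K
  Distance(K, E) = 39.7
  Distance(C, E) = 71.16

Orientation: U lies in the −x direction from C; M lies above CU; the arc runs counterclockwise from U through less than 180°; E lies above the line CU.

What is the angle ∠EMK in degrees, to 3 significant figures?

78.6°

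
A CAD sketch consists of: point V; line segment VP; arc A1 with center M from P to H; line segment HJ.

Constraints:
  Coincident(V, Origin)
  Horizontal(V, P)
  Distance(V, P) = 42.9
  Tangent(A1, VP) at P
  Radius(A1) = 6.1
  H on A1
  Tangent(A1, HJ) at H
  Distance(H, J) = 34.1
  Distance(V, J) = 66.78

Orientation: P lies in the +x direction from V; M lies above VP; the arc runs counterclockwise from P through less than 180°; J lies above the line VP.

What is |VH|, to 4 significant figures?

49.19

V is at the origin; V and P share the same y with |VP| = 42.9 and P on the +x side, so P = (42.90, 0.000). The tangent condition forces MP to be normal to VP, so M = P + (0, 6.1) = (42.90, 6.100). Since MH ⟂ HJ (tangency), |MJ| = √(6.1² + 34.1²) = 34.64 regardless of where H sits on A1. So J lies on both circle(V, 66.78) and circle(M, 34.64); the above-VP intersection is J = (54.36, 38.79). H is the foot of the tangent from J: H = (48.92, 5.128).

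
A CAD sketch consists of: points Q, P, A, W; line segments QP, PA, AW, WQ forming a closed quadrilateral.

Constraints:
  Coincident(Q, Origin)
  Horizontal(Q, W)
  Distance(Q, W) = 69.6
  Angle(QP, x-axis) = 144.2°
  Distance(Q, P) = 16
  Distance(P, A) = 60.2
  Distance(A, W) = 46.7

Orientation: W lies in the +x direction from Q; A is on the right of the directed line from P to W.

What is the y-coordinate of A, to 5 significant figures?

-29.260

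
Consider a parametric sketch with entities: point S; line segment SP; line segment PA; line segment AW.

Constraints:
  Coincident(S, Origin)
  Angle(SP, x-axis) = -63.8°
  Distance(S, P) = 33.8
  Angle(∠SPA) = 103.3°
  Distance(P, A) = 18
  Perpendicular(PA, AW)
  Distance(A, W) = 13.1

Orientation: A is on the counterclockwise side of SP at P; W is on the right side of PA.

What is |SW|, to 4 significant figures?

52.72

∠SPA = 103.3°, so PA runs at -63.8° + (180° − 103.3°) = 12.90° from the x-axis; with |PA| = 18.0, A = P + 18.0·(cos 12.90°, sin 12.90°) = (32.47, -26.31). The perpendicularity gives AW at right angles to PA; with |AW| = 13.1 on the right of PA, W = A + 13.1·(0.2233, -0.9748) = (35.39, -39.08). Then |SW| = |W − S| = 52.72.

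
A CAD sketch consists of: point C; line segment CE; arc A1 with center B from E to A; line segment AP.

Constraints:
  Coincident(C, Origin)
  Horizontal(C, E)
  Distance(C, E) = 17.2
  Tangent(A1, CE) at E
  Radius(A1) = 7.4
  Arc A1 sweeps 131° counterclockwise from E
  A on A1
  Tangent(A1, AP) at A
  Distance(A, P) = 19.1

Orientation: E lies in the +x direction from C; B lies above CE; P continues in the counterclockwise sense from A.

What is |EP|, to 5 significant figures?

27.559

On A1, E sits at bearing -90° from B; a 131° counterclockwise sweep puts A at bearing 41°, so A = B + 7.4·(cos 41°, sin 41°) = (22.785, 12.255). The tangent condition forces BA to be normal to AP, so AP runs along (−sin 41°, cos 41°); with |AP| = 19.1, P = (10.254, 26.670). Then |EP| = |P − E| = 27.559.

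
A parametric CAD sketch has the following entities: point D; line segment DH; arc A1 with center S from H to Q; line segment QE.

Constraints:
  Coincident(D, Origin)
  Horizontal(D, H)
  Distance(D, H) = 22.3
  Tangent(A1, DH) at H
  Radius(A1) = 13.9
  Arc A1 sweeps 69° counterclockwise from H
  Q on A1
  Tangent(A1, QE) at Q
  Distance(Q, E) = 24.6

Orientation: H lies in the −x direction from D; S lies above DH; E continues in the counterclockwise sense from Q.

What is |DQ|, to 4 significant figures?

12.90

Tangency of A1 to DH means the radius SH is perpendicular to DH, so S = H + (0, 13.9) = (-22.30, 13.90). On A1, H sits at bearing -90° from S; a 69° counterclockwise sweep puts Q at bearing -21°, so Q = S + 13.9·(cos -21°, sin -21°) = (-9.323, 8.919). Then |DQ| = |Q − D| = 12.90.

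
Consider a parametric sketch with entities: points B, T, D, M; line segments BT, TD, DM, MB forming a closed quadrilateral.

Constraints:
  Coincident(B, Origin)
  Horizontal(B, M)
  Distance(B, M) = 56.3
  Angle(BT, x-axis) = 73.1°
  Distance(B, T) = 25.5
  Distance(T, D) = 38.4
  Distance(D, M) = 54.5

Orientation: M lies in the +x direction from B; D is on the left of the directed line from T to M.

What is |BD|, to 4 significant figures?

61.76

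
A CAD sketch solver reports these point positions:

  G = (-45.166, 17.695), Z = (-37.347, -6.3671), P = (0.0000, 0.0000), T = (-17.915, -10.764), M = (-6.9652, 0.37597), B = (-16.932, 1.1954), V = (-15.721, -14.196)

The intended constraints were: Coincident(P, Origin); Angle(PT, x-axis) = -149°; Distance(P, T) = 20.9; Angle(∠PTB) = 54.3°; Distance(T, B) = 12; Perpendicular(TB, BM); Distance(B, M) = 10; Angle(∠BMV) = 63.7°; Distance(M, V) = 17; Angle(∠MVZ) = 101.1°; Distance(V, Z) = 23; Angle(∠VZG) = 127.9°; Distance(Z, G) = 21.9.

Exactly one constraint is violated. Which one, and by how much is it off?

Distance(Z, G) = 21.9 — off by 3.40.

P = (0.00, 0.00) ✓; PT at -149.0° ✓; |PT| = 20.90 ✓; ∠PTB = 54.30° ✓; |TB| = 12.00 ✓; ∠(TB, BM) = 90.00° ✓; |BM| = 10.00 ✓; ∠BMV = 63.70° ✓; |MV| = 17.00 ✓; ∠MVZ = 101.1° ✓; |VZ| = 23.00 ✓; ∠VZG = 127.9° ✓; |ZG| = 25.30 ✗.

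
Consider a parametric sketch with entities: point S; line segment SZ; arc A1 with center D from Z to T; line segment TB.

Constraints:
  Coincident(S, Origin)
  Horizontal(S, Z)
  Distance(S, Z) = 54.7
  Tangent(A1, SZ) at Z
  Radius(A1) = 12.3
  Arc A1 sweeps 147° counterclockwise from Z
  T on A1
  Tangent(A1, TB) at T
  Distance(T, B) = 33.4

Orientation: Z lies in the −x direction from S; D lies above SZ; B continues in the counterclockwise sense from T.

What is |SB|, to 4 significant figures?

86.27

S is at the origin; SZ is horizontal with |SZ| = 54.7 and Z on the −x side, so Z = (-54.70, 0.000). A1 meets SZ tangentially, so DZ is at right angles to SZ, so D = Z + (0, 12.3) = (-54.70, 12.30). On A1, Z sits at bearing -90° from D; a 147° counterclockwise sweep puts T at bearing 57°, so T = D + 12.3·(cos 57°, sin 57°) = (-48.00, 22.62). Tangency of A1 to TB means the radius DT is perpendicular to TB, so TB runs along (−sin 57°, cos 57°); with |TB| = 33.4, B = (-76.01, 40.81). Then |SB| = |B − S| = 86.27.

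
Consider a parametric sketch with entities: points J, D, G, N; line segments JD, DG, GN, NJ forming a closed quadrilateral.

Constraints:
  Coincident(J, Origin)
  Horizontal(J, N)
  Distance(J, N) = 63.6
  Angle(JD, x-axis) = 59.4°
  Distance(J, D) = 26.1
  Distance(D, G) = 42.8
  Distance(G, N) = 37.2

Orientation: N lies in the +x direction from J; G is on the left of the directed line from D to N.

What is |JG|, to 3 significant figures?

64.8

Checks: |DG| = 42.80 ✓; |GN| = 37.20 ✓.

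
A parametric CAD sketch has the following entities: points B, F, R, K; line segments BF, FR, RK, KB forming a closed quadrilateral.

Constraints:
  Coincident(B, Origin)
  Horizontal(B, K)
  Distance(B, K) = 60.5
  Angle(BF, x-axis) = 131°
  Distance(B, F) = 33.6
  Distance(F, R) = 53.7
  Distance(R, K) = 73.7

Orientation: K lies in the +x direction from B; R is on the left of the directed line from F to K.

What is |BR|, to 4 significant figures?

63.33

Checks: |FR| = 53.70 ✓; |RK| = 73.70 ✓.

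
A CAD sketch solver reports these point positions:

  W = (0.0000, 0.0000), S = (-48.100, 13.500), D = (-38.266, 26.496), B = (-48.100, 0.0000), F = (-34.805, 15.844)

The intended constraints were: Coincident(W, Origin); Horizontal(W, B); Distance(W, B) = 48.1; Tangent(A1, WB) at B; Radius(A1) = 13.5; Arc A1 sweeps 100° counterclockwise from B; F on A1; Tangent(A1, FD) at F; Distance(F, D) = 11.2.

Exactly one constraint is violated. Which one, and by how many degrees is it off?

Tangent(A1, FD) at F — off by 8.00°.

W = (0.00, 0.00) ✓; W.y = 0.00, B.y = 0.00 ✓; |WB| = 48.10 ✓; ∠(SB, BW) = 90.00° ✓; |SB| = 13.50 ✓; bearing(S→F) − bearing(S→B) = 100.0° ✓; |SF| = 13.50 ✓; ∠(SF, FD) = 82.00° ✗; |FD| = 11.20 ✓.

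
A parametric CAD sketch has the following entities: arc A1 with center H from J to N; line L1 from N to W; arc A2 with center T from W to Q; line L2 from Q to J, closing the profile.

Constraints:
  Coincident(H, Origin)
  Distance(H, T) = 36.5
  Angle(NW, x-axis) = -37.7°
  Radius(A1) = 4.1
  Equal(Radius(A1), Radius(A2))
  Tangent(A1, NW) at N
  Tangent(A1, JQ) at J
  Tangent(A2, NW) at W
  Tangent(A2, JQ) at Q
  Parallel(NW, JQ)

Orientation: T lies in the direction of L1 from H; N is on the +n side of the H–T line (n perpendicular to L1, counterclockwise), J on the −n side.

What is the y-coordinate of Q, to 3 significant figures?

-25.6

The slot axis is L1's direction at -37.7°, so u = (cos -37.7°, sin -37.7°) = (0.791, -0.612) and n = (−sin -37.7°, cos -37.7°) = (0.612, 0.791). H is at the origin and T lies 36.5 along u from H, so T = 36.5·u = (28.9, -22.3). Tangency of A1 to both parallel lines with radius 4.1 puts N and J at H ± 4.1·n: N = (2.51, 3.24), J = (-2.51, -3.24). Equal radii place W and Q the same way about T: W = T + 4.1·n = (31.4, -19.1), Q = T − 4.1·n = (26.4, -25.6). So Q.y = -25.6.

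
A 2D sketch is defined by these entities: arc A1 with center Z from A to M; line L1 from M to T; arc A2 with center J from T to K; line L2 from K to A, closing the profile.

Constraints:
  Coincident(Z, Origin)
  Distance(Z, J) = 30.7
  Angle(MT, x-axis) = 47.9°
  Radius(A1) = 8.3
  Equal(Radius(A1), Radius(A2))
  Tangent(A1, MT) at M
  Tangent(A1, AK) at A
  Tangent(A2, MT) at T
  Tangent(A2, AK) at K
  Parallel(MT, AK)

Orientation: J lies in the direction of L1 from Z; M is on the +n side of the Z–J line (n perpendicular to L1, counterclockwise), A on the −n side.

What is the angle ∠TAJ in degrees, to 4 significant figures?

13.27°

Tangency of A1 to both parallel lines with radius 8.3 puts M and A at Z ± 8.3·n: M = (-6.158, 5.565), A = (6.158, -5.565). Equal radii place T and K the same way about J: T = J + 8.3·n = (14.42, 28.34), K = J − 8.3·n = (26.74, 17.21). Then cos ∠TAJ = AT·AJ / (|AT||AJ|), giving 13.27°.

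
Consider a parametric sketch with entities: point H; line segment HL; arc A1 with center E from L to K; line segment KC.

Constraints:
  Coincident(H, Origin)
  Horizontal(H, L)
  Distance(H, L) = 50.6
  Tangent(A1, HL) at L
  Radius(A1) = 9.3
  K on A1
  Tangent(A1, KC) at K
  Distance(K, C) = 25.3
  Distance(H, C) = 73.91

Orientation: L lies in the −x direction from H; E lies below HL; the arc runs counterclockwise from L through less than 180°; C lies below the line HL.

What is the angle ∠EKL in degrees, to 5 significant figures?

54.139°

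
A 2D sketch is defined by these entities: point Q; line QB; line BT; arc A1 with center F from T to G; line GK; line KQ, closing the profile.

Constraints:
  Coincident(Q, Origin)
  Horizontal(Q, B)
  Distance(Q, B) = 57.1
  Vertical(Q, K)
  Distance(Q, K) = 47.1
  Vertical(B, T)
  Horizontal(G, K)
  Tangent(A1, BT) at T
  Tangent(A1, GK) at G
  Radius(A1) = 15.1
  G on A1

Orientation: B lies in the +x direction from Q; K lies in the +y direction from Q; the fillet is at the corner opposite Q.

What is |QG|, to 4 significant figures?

63.11

Q is at the origin; QB is horizontal with |QB| = 57.1 and B on the +x side, so B = (57.10, 0.000). QK is vertical with |QK| = 47.1 and K on the +y side, so K = (0.000, 47.10). The virtual corner opposite Q is at (57.10, 47.10). A1 meets BT tangentially, so FT is at right angles to BT and the tangent condition forces FG to be normal to GK, with radius 15.1, so the center F sits 15.1 in from both sides at F = (42.00, 32.00). That places the tangent points at T = (57.10, 32.00) on BT and G = (42.00, 47.10) on GK. Then |QG| = |G − Q| = 63.11.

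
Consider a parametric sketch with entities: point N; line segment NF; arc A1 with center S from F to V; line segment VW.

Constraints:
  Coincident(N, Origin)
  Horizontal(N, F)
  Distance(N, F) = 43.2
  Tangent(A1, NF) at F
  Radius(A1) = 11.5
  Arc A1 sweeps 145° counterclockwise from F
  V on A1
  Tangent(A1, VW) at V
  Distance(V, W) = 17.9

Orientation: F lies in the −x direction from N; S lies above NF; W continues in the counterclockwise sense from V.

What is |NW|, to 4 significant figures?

60.01

On A1, F sits at bearing -90° from S; a 145° counterclockwise sweep puts V at bearing 55°, so V = S + 11.5·(cos 55°, sin 55°) = (-36.60, 20.92). The tangent condition forces SV to be normal to VW, so VW runs along (−sin 55°, cos 55°); with |VW| = 17.9, W = (-51.27, 31.19). Then |NW| = |W − N| = 60.01.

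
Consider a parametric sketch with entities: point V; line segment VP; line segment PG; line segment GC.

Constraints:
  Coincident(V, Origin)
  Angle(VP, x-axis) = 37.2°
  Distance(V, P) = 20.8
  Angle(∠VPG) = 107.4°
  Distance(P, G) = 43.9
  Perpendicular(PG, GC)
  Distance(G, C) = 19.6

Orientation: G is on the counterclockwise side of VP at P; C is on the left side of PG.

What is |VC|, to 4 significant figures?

50.12

V is at the origin; VP runs at 37.2° with length 20.8, so P = 20.8·(cos 37.2°, sin 37.2°) = (16.57, 12.58). ∠VPG = 107.4°, so PG runs at 37.2° + (180° − 107.4°) = 109.8° from the x-axis; with |PG| = 43.9, G = P + 43.9·(cos 109.8°, sin 109.8°) = (1.697, 53.88). PG is perpendicular to GC; with |GC| = 19.6 on the left of PG, C = G + 19.6·(-0.9409, -0.3387) = (-16.74, 47.24). Then |VC| = |C − V| = 50.12.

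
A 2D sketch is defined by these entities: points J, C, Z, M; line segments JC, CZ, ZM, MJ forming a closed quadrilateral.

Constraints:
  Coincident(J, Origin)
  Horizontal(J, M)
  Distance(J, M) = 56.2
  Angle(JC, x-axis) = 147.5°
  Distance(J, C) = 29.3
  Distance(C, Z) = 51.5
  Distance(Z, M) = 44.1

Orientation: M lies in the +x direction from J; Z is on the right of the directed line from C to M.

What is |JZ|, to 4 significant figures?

22.62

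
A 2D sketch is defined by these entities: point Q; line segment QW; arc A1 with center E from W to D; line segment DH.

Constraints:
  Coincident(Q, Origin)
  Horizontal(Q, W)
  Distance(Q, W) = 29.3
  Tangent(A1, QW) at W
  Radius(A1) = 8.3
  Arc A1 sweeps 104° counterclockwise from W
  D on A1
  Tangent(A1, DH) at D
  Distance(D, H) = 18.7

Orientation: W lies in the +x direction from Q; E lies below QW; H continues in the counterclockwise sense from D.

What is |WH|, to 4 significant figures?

28.67

Q is at the origin; Q and W share the same y with |QW| = 29.3 and W on the +x side, so W = (29.30, 0.000). The tangent condition forces EW to be normal to QW, so E = W + (0, -8.3) = (29.30, -8.300). On A1, W sits at bearing 90° from E; a 104° counterclockwise sweep puts D at bearing 194°, so D = E + 8.3·(cos 194°, sin 194°) = (21.25, -10.31). The tangent condition forces ED to be normal to DH, so DH runs along (−sin 194°, cos 194°); with |DH| = 18.7, H = (25.77, -28.45). Then |WH| = |H − W| = 28.67.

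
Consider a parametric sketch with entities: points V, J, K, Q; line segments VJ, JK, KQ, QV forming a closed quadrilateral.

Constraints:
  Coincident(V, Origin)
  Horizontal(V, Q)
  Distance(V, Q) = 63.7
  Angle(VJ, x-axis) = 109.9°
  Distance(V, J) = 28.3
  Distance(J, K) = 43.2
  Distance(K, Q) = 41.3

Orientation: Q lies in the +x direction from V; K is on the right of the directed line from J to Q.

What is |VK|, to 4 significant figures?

22.58

Checks: |JK| = 43.20 ✓; |KQ| = 41.30 ✓.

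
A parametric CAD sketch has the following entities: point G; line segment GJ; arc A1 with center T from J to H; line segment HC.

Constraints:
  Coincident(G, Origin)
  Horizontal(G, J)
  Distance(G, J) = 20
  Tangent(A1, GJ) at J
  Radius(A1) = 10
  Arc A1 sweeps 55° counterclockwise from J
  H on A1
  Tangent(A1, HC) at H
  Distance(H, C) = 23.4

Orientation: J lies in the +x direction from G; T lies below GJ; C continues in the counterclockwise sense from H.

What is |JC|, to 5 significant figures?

31.878

G is at the origin; GJ is horizontal with |GJ| = 20.0 and J on the +x side, so J = (20.000, 0.0000). Tangency of A1 to GJ means the radius TJ is perpendicular to GJ, so T = J + (0, -10) = (20.000, -10.000). On A1, J sits at bearing 90° from T; a 55° counterclockwise sweep puts H at bearing 145°, so H = T + 10.0·(cos 145°, sin 145°) = (11.808, -4.2642). Since A1 is tangent to HC there, TH ⟂ HC, so HC runs along (−sin 145°, cos 145°); with |HC| = 23.4, C = (-1.6132, -23.432). Then |JC| = |C − J| = 31.878.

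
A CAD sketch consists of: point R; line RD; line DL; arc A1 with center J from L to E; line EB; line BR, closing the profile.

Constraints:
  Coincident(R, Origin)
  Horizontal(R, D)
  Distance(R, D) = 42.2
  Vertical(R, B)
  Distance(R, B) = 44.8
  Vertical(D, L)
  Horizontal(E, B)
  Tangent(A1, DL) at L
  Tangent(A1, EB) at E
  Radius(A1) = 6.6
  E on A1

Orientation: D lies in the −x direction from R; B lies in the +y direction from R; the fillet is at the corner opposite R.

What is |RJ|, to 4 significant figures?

52.22

R is at the origin; RD is horizontal with |RD| = 42.2 and D on the −x side, so D = (-42.20, 0.000). R and B share the same x with |RB| = 44.8 and B on the +y side, so B = (0.000, 44.80). The virtual corner opposite R is at (-42.20, 44.80). Tangency of A1 to DL means the radius JL is perpendicular to DL and A1 meets EB tangentially, so JE is at right angles to EB, with radius 6.6, so the center J sits 6.6 in from both sides at J = (-35.60, 38.20). Then |RJ| = |J − R| = 52.22.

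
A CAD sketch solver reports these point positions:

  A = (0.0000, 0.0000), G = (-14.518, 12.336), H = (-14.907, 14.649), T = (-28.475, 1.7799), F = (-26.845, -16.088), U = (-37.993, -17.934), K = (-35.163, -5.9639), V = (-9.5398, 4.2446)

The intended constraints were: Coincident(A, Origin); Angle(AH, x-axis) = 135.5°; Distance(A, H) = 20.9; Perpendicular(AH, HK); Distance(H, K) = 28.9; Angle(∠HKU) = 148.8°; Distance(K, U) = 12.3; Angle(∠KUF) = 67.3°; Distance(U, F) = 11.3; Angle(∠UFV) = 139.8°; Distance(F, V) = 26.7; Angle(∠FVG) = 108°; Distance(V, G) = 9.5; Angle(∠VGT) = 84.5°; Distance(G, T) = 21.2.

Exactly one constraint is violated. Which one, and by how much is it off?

Distance(G, T) = 21.2 — off by 3.70.

A = (0.00, 0.00) ✓; AH at 135.5° ✓; |AH| = 20.90 ✓; ∠(AH, HK) = 90.00° ✓; |HK| = 28.90 ✓; ∠HKU = 148.8° ✓; |KU| = 12.30 ✓; ∠KUF = 67.30° ✓; |UF| = 11.30 ✓; ∠UFV = 139.8° ✓; |FV| = 26.70 ✓; ∠FVG = 108.0° ✓; |VG| = 9.500 ✓; ∠VGT = 84.50° ✓; |GT| = 17.50 ✗.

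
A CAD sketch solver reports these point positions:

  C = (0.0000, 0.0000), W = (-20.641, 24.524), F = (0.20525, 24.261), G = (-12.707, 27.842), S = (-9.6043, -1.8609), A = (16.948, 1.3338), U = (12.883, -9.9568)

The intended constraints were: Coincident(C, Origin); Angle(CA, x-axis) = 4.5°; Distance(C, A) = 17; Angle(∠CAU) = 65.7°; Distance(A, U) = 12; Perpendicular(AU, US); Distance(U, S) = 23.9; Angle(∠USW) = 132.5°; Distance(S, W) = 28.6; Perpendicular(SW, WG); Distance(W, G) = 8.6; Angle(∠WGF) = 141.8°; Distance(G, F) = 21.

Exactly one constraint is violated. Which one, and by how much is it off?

Distance(G, F) = 21 — off by 7.60.

C = (0.00, 0.00) ✓; CA at 4.500° ✓; |CA| = 17.00 ✓; ∠CAU = 65.70° ✓; |AU| = 12.00 ✓; ∠(AU, US) = 90.00° ✓; |US| = 23.90 ✓; ∠USW = 132.5° ✓; |SW| = 28.60 ✓; ∠(SW, WG) = 90.00° ✓; |WG| = 8.600 ✓; ∠WGF = 141.8° ✓; |GF| = 13.40 ✗.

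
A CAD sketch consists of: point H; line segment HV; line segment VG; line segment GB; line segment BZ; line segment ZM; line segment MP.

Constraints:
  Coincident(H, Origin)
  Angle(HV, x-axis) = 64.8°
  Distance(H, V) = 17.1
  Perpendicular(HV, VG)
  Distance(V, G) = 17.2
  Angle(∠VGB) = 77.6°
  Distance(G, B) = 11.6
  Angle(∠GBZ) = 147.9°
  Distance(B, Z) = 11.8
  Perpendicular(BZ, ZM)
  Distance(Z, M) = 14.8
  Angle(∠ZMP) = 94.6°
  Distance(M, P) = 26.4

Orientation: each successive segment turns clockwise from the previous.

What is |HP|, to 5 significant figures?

30.776

BZ is perpendicular to ZM, so ZM runs at 110.30°; with |ZM| = 14.8, M = (-0.43557, 8.7455). ∠ZMP = 94.6° gives MP at 24.900° from the x-axis; with |MP| = 26.4, P = (23.510, 19.861). Then |HP| = |P − H| = 30.776.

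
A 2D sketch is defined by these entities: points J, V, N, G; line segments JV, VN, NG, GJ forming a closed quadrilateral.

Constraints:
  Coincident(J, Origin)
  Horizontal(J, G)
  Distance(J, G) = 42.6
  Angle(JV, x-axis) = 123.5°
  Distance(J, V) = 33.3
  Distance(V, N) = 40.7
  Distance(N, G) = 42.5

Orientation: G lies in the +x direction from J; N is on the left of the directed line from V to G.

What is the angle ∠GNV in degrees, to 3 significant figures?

107°

Checks: |VN| = 40.70 ✓; |NG| = 42.50 ✓.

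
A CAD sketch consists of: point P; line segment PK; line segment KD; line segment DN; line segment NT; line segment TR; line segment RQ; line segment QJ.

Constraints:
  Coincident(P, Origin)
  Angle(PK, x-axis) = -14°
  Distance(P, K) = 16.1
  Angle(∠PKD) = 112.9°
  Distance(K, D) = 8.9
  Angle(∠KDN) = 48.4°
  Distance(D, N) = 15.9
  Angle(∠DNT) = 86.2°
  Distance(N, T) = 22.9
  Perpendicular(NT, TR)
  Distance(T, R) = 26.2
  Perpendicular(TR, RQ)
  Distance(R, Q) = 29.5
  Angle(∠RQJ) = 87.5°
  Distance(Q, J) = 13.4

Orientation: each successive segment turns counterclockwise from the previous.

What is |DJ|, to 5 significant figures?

7.7001

P is at the origin; PK runs at -14.0° with length 16.1, so K = (15.622, -3.8949). ∠PKD = 112.9° gives KD at 53.100° from the x-axis; with |KD| = 8.9, D = (20.966, 3.2223). ∠KDN = 48.4° gives DN at -175.30° from the x-axis; with |DN| = 15.9, N = (5.1190, 1.9194). ∠DNT = 86.2° gives NT at -81.500° from the x-axis; with |NT| = 22.9, T = (8.5038, -20.729). The perpendicularity gives TR at right angles to NT, so TR runs at 8.5000°; with |TR| = 26.2, R = (34.416, -16.856). TR is perpendicular to RQ, so RQ runs at 98.500°; with |RQ| = 29.5, Q = (30.056, 12.320). ∠RQJ = 87.5° gives QJ at -169.00° from the x-axis; with |QJ| = 13.4, J = (16.902, 9.7627). Then |DJ| = |J − D| = 7.7001.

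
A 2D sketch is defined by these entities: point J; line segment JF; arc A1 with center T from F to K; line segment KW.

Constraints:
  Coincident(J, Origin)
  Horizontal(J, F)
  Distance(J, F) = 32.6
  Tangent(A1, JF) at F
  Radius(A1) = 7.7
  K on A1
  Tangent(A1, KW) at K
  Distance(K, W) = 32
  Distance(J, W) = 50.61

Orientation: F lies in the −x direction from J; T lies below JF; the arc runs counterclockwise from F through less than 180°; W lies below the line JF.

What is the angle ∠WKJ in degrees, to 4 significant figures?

86.55°

Checks: |TK| = 7.700 ✓; ∠(TK, KW) = 90.00° ✓; |KW| = 32.00 ✓; |JW| = 50.61 ✓.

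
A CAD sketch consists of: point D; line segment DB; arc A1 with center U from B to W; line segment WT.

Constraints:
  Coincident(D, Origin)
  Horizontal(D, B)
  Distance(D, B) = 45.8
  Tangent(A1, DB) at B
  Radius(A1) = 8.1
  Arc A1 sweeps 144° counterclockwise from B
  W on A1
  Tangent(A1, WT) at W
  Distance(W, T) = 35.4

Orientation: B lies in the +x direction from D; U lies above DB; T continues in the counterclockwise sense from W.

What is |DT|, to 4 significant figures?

41.69

D is at the origin; D and B share the same y with |DB| = 45.8 and B on the +x side, so B = (45.80, 0.000). The tangent condition forces UB to be normal to DB, so U = B + (0, 8.1) = (45.80, 8.100). On A1, B sits at bearing -90° from U; a 144° counterclockwise sweep puts W at bearing 54°, so W = U + 8.1·(cos 54°, sin 54°) = (50.56, 14.65). Tangency of A1 to WT means the radius UW is perpendicular to WT, so WT runs along (−sin 54°, cos 54°); with |WT| = 35.4, T = (21.92, 35.46). Then |DT| = |T − D| = 41.69.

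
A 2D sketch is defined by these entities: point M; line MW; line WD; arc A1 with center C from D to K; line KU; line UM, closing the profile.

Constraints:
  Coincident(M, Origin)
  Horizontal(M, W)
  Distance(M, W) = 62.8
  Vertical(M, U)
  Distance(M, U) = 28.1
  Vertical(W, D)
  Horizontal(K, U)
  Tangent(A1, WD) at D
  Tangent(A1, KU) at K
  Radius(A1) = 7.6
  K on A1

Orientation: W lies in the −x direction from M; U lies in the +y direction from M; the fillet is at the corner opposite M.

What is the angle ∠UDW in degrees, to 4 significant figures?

96.90°

The virtual corner opposite M is at (-62.80, 28.10). The tangent condition forces CD to be normal to WD and A1 meets KU tangentially, so CK is at right angles to KU, with radius 7.6, so the center C sits 7.6 in from both sides at C = (-55.20, 20.50). That places the tangent points at D = (-62.80, 20.50) on WD and K = (-55.20, 28.10) on KU. Then cos ∠UDW = DU·DW / (|DU||DW|), giving 96.90°.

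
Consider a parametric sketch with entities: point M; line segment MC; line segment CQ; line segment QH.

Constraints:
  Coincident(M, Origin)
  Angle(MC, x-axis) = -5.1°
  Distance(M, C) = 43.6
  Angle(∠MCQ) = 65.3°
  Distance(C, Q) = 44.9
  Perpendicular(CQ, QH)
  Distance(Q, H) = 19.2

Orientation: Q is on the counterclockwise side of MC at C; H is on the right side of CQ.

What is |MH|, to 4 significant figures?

64.58

M is at the origin; MC runs at -5.1° with length 43.6, so C = 43.6·(cos -5.1°, sin -5.1°) = (43.43, -3.876). ∠MCQ = 65.3°, so CQ runs at -5.1° + (180° − 65.3°) = 109.6° from the x-axis; with |CQ| = 44.9, Q = C + 44.9·(cos 109.6°, sin 109.6°) = (28.37, 38.42). CQ is perpendicular to QH; with |QH| = 19.2 on the right of CQ, H = Q + 19.2·(0.9421, 0.3355) = (46.45, 44.86). Then |MH| = |H − M| = 64.58.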